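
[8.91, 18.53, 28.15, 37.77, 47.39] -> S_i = 8.91 + 9.62*i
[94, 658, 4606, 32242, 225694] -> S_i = 94*7^i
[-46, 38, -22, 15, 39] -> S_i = Random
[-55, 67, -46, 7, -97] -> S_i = Random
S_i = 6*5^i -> [6, 30, 150, 750, 3750]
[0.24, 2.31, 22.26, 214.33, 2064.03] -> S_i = 0.24*9.63^i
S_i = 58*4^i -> [58, 232, 928, 3712, 14848]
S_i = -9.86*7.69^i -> [-9.86, -75.82, -583.08, -4483.9, -34481.19]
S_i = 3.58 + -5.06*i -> [3.58, -1.48, -6.54, -11.6, -16.66]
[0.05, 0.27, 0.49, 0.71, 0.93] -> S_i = 0.05 + 0.22*i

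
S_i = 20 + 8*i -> [20, 28, 36, 44, 52]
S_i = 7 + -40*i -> [7, -33, -73, -113, -153]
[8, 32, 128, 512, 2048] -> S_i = 8*4^i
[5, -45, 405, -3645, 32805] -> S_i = 5*-9^i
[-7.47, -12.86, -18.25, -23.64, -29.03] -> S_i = -7.47 + -5.39*i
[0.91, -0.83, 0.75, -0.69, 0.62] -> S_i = 0.91*(-0.91)^i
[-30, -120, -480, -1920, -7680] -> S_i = -30*4^i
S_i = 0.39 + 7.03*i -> [0.39, 7.42, 14.45, 21.48, 28.51]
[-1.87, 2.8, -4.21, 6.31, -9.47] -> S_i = -1.87*(-1.50)^i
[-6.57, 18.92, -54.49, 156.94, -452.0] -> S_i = -6.57*(-2.88)^i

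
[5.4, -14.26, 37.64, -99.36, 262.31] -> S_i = 5.40*(-2.64)^i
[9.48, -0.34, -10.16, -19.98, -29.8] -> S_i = 9.48 + -9.82*i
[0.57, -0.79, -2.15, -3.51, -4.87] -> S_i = 0.57 + -1.36*i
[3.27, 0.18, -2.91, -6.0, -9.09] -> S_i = 3.27 + -3.09*i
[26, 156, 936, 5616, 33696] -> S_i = 26*6^i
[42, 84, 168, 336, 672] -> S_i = 42*2^i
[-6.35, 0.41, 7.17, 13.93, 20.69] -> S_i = -6.35 + 6.76*i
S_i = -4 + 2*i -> [-4, -2, 0, 2, 4]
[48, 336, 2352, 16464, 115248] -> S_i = 48*7^i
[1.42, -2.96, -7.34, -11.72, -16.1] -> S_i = 1.42 + -4.38*i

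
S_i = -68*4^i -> [-68, -272, -1088, -4352, -17408]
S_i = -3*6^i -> [-3, -18, -108, -648, -3888]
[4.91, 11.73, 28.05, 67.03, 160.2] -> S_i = 4.91*2.39^i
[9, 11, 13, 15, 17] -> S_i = 9 + 2*i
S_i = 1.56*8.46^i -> [1.56, 13.2, 111.65, 944.57, 7991.09]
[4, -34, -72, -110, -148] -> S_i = 4 + -38*i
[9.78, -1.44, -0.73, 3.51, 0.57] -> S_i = Random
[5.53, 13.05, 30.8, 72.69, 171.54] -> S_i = 5.53*2.36^i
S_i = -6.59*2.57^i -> [-6.59, -16.94, -43.53, -111.86, -287.49]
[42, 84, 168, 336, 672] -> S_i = 42*2^i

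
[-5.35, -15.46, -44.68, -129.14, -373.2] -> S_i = -5.35*2.89^i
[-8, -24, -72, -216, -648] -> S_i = -8*3^i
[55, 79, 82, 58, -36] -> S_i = Random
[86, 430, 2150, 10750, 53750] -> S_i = 86*5^i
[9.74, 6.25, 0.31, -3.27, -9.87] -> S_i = Random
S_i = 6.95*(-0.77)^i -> [6.95, -5.35, 4.12, -3.17, 2.44]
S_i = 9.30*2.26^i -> [9.3, 21.02, 47.5, 107.35, 242.61]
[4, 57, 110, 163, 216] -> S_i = 4 + 53*i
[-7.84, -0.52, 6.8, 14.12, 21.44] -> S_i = -7.84 + 7.32*i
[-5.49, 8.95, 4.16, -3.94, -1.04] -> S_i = Random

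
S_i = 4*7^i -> [4, 28, 196, 1372, 9604]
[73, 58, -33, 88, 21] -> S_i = Random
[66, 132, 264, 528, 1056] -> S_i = 66*2^i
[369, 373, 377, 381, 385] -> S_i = 369 + 4*i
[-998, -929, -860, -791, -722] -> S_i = -998 + 69*i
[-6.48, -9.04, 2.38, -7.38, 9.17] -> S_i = Random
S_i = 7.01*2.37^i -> [7.01, 16.61, 39.37, 93.32, 221.16]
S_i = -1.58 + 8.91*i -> [-1.58, 7.33, 16.24, 25.15, 34.06]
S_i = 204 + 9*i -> [204, 213, 222, 231, 240]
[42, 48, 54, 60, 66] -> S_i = 42 + 6*i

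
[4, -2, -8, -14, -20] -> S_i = 4 + -6*i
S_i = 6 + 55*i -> [6, 61, 116, 171, 226]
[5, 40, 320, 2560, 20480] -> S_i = 5*8^i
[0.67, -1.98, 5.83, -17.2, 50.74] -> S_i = 0.67*(-2.95)^i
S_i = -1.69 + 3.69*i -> [-1.69, 2.0, 5.69, 9.38, 13.07]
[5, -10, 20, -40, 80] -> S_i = 5*-2^i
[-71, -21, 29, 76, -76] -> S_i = Random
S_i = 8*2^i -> [8, 16, 32, 64, 128]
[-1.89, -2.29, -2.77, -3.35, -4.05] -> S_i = -1.89*1.21^i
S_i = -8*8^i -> [-8, -64, -512, -4096, -32768]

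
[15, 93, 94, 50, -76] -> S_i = Random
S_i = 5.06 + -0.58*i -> [5.06, 4.48, 3.9, 3.32, 2.74]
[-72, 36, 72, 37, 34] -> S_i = Random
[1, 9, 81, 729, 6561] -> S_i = 1*9^i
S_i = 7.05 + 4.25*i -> [7.05, 11.3, 15.55, 19.8, 24.05]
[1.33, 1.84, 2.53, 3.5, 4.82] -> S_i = 1.33*1.38^i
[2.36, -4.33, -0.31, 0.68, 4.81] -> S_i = Random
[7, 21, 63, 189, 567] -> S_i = 7*3^i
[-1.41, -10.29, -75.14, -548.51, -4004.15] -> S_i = -1.41*7.30^i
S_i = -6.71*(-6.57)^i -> [-6.71, 44.08, -289.64, 1902.91, -12502.13]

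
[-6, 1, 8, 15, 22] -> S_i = -6 + 7*i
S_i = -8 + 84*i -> [-8, 76, 160, 244, 328]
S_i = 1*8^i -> [1, 8, 64, 512, 4096]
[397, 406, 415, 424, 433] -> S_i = 397 + 9*i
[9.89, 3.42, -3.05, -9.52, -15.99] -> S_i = 9.89 + -6.47*i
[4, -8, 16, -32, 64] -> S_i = 4*-2^i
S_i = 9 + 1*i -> [9, 10, 11, 12, 13]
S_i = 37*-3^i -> [37, -111, 333, -999, 2997]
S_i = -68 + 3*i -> [-68, -65, -62, -59, -56]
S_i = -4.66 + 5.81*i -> [-4.66, 1.15, 6.96, 12.77, 18.58]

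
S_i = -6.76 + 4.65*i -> [-6.76, -2.11, 2.54, 7.19, 11.84]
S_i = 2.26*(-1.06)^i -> [2.26, -2.4, 2.54, -2.69, 2.85]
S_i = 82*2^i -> [82, 164, 328, 656, 1312]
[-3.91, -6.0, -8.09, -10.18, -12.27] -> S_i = -3.91 + -2.09*i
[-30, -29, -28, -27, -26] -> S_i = -30 + 1*i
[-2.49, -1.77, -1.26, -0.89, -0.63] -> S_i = -2.49*0.71^i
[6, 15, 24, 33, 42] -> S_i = 6 + 9*i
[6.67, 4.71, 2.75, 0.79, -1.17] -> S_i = 6.67 + -1.96*i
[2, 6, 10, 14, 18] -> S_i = 2 + 4*i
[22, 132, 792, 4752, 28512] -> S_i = 22*6^i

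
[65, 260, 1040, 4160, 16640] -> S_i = 65*4^i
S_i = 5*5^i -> [5, 25, 125, 625, 3125]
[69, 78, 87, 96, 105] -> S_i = 69 + 9*i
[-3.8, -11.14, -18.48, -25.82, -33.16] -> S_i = -3.80 + -7.34*i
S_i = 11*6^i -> [11, 66, 396, 2376, 14256]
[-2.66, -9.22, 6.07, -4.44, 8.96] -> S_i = Random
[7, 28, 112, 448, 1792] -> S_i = 7*4^i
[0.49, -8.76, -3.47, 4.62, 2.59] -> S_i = Random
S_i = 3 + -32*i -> [3, -29, -61, -93, -125]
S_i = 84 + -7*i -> [84, 77, 70, 63, 56]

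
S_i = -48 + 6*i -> [-48, -42, -36, -30, -24]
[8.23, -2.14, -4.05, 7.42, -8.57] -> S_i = Random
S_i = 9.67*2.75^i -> [9.67, 26.59, 73.13, 201.11, 553.04]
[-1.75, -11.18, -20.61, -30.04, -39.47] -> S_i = -1.75 + -9.43*i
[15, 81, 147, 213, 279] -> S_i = 15 + 66*i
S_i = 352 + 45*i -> [352, 397, 442, 487, 532]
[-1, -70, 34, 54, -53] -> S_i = Random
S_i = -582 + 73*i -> [-582, -509, -436, -363, -290]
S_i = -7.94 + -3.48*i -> [-7.94, -11.42, -14.9, -18.38, -21.86]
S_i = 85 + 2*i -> [85, 87, 89, 91, 93]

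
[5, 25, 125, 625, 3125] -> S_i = 5*5^i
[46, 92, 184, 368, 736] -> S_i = 46*2^i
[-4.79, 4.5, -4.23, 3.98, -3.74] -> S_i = -4.79*(-0.94)^i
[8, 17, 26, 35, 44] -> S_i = 8 + 9*i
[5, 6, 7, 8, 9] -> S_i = 5 + 1*i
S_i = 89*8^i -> [89, 712, 5696, 45568, 364544]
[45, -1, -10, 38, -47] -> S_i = Random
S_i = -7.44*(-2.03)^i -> [-7.44, 15.1, -30.66, 62.24, -126.34]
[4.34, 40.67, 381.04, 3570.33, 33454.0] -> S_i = 4.34*9.37^i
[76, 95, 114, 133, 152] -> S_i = 76 + 19*i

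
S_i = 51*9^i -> [51, 459, 4131, 37179, 334611]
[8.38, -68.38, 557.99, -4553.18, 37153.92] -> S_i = 8.38*(-8.16)^i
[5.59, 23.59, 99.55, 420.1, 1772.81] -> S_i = 5.59*4.22^i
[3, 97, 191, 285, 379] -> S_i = 3 + 94*i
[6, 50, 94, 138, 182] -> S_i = 6 + 44*i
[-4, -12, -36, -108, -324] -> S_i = -4*3^i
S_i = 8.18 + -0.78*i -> [8.18, 7.4, 6.62, 5.84, 5.06]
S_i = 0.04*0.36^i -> [0.04, 0.01, 0.01, 0.0, 0.0]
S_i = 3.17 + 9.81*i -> [3.17, 12.98, 22.79, 32.6, 42.41]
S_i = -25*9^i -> [-25, -225, -2025, -18225, -164025]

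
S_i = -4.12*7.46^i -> [-4.12, -30.74, -229.28, -1710.46, -12760.05]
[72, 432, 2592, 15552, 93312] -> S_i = 72*6^i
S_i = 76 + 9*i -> [76, 85, 94, 103, 112]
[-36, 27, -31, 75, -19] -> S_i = Random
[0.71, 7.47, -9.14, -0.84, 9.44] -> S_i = Random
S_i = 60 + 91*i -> [60, 151, 242, 333, 424]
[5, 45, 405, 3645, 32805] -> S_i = 5*9^i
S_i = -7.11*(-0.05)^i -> [-7.11, 0.36, -0.02, 0.0, -0.0]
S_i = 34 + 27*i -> [34, 61, 88, 115, 142]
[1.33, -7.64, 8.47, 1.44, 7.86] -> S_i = Random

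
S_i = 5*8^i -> [5, 40, 320, 2560, 20480]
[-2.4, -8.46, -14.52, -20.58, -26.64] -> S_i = -2.40 + -6.06*i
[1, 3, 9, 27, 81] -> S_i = 1*3^i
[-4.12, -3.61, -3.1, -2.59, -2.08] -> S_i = -4.12 + 0.51*i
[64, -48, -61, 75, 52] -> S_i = Random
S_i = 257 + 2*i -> [257, 259, 261, 263, 265]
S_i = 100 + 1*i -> [100, 101, 102, 103, 104]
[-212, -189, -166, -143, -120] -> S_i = -212 + 23*i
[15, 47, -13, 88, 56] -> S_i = Random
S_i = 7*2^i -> [7, 14, 28, 56, 112]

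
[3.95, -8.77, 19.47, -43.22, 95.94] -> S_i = 3.95*(-2.22)^i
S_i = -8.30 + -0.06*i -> [-8.3, -8.36, -8.42, -8.48, -8.54]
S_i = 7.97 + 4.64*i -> [7.97, 12.61, 17.25, 21.89, 26.53]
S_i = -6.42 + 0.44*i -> [-6.42, -5.98, -5.54, -5.1, -4.66]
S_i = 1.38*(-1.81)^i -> [1.38, -2.5, 4.52, -8.18, 14.81]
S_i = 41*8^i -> [41, 328, 2624, 20992, 167936]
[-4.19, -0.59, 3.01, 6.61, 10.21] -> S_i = -4.19 + 3.60*i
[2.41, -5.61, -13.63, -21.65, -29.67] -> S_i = 2.41 + -8.02*i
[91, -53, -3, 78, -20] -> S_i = Random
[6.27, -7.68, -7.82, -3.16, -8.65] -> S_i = Random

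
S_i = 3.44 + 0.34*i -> [3.44, 3.78, 4.12, 4.46, 4.8]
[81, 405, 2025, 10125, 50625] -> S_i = 81*5^i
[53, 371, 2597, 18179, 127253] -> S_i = 53*7^i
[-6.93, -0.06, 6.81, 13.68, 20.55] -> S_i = -6.93 + 6.87*i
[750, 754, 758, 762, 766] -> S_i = 750 + 4*i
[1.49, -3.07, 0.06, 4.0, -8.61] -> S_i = Random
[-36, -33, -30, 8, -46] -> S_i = Random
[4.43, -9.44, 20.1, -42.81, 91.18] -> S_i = 4.43*(-2.13)^i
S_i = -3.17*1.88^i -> [-3.17, -5.96, -11.2, -21.06, -39.6]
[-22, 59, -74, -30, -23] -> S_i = Random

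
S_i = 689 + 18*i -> [689, 707, 725, 743, 761]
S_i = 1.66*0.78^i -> [1.66, 1.29, 1.01, 0.79, 0.61]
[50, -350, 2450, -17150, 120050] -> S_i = 50*-7^i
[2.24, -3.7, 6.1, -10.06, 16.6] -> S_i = 2.24*(-1.65)^i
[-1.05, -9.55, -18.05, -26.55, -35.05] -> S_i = -1.05 + -8.50*i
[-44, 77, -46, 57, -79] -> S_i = Random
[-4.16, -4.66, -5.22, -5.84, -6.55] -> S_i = -4.16*1.12^i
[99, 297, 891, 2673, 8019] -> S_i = 99*3^i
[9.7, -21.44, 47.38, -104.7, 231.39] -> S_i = 9.70*(-2.21)^i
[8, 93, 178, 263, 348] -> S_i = 8 + 85*i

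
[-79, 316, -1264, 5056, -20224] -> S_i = -79*-4^i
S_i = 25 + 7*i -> [25, 32, 39, 46, 53]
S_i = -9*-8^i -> [-9, 72, -576, 4608, -36864]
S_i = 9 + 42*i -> [9, 51, 93, 135, 177]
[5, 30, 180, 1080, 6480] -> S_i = 5*6^i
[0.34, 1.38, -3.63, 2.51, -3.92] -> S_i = Random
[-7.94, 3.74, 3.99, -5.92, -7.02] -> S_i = Random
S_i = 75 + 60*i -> [75, 135, 195, 255, 315]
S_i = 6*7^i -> [6, 42, 294, 2058, 14406]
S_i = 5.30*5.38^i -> [5.3, 28.51, 153.41, 825.32, 4440.22]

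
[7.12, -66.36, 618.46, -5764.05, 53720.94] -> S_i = 7.12*(-9.32)^i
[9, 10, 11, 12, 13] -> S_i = 9 + 1*i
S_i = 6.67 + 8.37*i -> [6.67, 15.04, 23.41, 31.78, 40.15]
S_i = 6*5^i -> [6, 30, 150, 750, 3750]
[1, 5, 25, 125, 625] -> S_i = 1*5^i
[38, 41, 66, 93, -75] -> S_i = Random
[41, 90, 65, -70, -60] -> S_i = Random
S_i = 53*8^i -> [53, 424, 3392, 27136, 217088]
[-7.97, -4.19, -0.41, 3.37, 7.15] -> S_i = -7.97 + 3.78*i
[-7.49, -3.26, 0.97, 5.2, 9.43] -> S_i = -7.49 + 4.23*i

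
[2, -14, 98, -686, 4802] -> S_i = 2*-7^i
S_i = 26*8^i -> [26, 208, 1664, 13312, 106496]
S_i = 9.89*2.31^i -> [9.89, 22.85, 52.77, 121.91, 281.61]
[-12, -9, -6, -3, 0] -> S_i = -12 + 3*i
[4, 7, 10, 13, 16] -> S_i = 4 + 3*i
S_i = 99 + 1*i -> [99, 100, 101, 102, 103]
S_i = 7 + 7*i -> [7, 14, 21, 28, 35]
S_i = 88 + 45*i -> [88, 133, 178, 223, 268]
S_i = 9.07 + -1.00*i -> [9.07, 8.07, 7.07, 6.07, 5.07]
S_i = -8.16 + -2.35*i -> [-8.16, -10.51, -12.86, -15.21, -17.56]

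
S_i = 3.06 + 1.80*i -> [3.06, 4.86, 6.66, 8.46, 10.26]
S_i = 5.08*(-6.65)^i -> [5.08, -33.78, 224.65, -1493.92, 9934.6]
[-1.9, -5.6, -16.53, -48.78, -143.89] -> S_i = -1.90*2.95^i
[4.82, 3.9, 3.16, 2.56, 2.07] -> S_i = 4.82*0.81^i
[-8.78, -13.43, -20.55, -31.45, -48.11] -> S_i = -8.78*1.53^i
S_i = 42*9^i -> [42, 378, 3402, 30618, 275562]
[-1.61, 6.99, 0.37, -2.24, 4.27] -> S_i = Random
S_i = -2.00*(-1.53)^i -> [-2.0, 3.06, -4.68, 7.16, -10.96]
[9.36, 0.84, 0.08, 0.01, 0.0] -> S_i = 9.36*0.09^i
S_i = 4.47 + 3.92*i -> [4.47, 8.39, 12.31, 16.23, 20.15]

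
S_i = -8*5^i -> [-8, -40, -200, -1000, -5000]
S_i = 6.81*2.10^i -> [6.81, 14.3, 30.03, 63.07, 132.44]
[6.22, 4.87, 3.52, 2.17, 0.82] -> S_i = 6.22 + -1.35*i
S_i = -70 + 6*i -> [-70, -64, -58, -52, -46]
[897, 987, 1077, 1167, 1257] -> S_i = 897 + 90*i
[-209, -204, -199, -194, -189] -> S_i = -209 + 5*i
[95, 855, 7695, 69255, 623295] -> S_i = 95*9^i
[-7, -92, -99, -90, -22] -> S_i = Random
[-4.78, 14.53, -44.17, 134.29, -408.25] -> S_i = -4.78*(-3.04)^i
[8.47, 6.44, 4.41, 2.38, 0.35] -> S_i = 8.47 + -2.03*i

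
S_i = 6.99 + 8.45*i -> [6.99, 15.44, 23.89, 32.34, 40.79]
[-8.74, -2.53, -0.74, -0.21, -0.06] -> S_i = -8.74*0.29^i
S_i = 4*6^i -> [4, 24, 144, 864, 5184]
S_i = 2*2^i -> [2, 4, 8, 16, 32]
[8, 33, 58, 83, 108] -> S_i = 8 + 25*i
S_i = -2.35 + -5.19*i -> [-2.35, -7.54, -12.73, -17.92, -23.11]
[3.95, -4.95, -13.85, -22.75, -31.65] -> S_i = 3.95 + -8.90*i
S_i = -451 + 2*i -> [-451, -449, -447, -445, -443]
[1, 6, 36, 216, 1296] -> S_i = 1*6^i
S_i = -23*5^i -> [-23, -115, -575, -2875, -14375]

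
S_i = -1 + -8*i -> [-1, -9, -17, -25, -33]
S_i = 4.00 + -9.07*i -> [4.0, -5.07, -14.14, -23.21, -32.28]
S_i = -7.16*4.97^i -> [-7.16, -35.59, -176.86, -878.99, -4368.56]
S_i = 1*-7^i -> [1, -7, 49, -343, 2401]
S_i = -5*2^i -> [-5, -10, -20, -40, -80]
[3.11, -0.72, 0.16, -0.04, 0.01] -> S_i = 3.11*(-0.23)^i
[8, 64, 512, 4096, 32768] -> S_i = 8*8^i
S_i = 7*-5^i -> [7, -35, 175, -875, 4375]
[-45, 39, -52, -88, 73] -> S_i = Random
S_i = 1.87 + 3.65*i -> [1.87, 5.52, 9.17, 12.82, 16.47]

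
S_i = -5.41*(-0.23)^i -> [-5.41, 1.24, -0.29, 0.07, -0.02]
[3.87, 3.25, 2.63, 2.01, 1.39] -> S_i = 3.87 + -0.62*i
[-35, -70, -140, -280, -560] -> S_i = -35*2^i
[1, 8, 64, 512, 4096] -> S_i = 1*8^i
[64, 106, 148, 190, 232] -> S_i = 64 + 42*i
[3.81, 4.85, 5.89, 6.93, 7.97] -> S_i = 3.81 + 1.04*i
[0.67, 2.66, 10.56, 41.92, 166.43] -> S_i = 0.67*3.97^i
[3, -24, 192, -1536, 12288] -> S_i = 3*-8^i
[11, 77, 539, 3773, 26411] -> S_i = 11*7^i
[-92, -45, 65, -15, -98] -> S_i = Random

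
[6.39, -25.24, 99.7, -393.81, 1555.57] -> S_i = 6.39*(-3.95)^i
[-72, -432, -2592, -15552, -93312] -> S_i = -72*6^i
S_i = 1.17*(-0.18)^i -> [1.17, -0.21, 0.04, -0.01, 0.0]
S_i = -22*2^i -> [-22, -44, -88, -176, -352]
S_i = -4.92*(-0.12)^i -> [-4.92, 0.59, -0.07, 0.01, -0.0]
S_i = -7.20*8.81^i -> [-7.2, -63.43, -558.84, -4923.34, -43374.66]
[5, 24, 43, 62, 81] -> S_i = 5 + 19*i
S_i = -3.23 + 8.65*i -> [-3.23, 5.42, 14.07, 22.72, 31.37]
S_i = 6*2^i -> [6, 12, 24, 48, 96]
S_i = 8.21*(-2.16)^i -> [8.21, -17.73, 38.3, -82.74, 178.71]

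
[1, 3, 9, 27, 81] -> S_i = 1*3^i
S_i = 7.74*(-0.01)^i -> [7.74, -0.08, 0.0, -0.0, 0.0]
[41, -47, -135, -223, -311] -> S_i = 41 + -88*i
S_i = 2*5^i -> [2, 10, 50, 250, 1250]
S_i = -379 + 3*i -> [-379, -376, -373, -370, -367]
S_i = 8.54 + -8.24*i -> [8.54, 0.3, -7.94, -16.18, -24.42]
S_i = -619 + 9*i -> [-619, -610, -601, -592, -583]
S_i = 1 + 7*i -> [1, 8, 15, 22, 29]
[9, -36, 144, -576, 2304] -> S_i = 9*-4^i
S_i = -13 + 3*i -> [-13, -10, -7, -4, -1]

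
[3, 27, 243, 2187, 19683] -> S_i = 3*9^i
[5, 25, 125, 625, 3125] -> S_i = 5*5^i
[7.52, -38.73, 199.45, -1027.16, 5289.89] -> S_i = 7.52*(-5.15)^i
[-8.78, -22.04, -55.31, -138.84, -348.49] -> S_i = -8.78*2.51^i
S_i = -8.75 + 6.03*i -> [-8.75, -2.72, 3.31, 9.34, 15.37]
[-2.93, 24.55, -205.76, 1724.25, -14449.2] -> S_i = -2.93*(-8.38)^i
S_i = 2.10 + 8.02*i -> [2.1, 10.12, 18.14, 26.16, 34.18]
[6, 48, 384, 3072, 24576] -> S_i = 6*8^i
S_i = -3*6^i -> [-3, -18, -108, -648, -3888]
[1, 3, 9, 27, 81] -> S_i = 1*3^i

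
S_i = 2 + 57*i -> [2, 59, 116, 173, 230]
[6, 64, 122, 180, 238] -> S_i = 6 + 58*i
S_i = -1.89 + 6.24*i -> [-1.89, 4.35, 10.59, 16.83, 23.07]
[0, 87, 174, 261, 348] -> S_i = 0 + 87*i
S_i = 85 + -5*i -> [85, 80, 75, 70, 65]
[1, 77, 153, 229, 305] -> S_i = 1 + 76*i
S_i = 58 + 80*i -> [58, 138, 218, 298, 378]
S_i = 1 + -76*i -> [1, -75, -151, -227, -303]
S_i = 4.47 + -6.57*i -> [4.47, -2.1, -8.67, -15.24, -21.81]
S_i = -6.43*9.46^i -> [-6.43, -60.83, -575.43, -5443.58, -51496.24]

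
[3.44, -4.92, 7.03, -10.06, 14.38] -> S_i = 3.44*(-1.43)^i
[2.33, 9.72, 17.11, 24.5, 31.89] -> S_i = 2.33 + 7.39*i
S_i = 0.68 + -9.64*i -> [0.68, -8.96, -18.6, -28.24, -37.88]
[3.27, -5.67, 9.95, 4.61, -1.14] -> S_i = Random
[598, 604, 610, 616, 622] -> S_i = 598 + 6*i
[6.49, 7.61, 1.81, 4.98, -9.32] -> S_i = Random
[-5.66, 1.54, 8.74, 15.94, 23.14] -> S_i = -5.66 + 7.20*i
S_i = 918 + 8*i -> [918, 926, 934, 942, 950]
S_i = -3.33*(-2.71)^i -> [-3.33, 9.02, -24.46, 66.28, -179.61]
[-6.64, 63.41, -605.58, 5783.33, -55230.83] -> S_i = -6.64*(-9.55)^i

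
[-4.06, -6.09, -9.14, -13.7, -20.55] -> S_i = -4.06*1.50^i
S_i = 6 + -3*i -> [6, 3, 0, -3, -6]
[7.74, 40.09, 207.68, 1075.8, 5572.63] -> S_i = 7.74*5.18^i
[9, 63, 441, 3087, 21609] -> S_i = 9*7^i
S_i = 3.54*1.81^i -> [3.54, 6.41, 11.6, 20.99, 37.99]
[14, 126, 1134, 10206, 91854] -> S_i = 14*9^i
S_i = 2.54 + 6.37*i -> [2.54, 8.91, 15.28, 21.65, 28.02]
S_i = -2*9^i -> [-2, -18, -162, -1458, -13122]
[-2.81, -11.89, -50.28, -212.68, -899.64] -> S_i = -2.81*4.23^i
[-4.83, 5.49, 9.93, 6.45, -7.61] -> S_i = Random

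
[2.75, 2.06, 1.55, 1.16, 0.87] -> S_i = 2.75*0.75^i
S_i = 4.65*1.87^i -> [4.65, 8.7, 16.26, 30.41, 56.86]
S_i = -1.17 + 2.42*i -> [-1.17, 1.25, 3.67, 6.09, 8.51]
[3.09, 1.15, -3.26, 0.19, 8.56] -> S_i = Random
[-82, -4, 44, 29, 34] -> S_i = Random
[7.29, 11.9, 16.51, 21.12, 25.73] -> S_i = 7.29 + 4.61*i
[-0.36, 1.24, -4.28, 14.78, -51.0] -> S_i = -0.36*(-3.45)^i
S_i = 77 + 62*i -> [77, 139, 201, 263, 325]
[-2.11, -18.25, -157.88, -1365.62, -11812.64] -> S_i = -2.11*8.65^i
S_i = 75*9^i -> [75, 675, 6075, 54675, 492075]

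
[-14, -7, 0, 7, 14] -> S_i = -14 + 7*i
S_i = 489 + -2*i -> [489, 487, 485, 483, 481]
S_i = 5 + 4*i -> [5, 9, 13, 17, 21]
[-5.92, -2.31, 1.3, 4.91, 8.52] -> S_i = -5.92 + 3.61*i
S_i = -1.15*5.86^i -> [-1.15, -6.74, -39.49, -231.41, -1356.09]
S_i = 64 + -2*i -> [64, 62, 60, 58, 56]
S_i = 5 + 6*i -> [5, 11, 17, 23, 29]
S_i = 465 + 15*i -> [465, 480, 495, 510, 525]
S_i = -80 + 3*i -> [-80, -77, -74, -71, -68]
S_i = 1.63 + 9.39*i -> [1.63, 11.02, 20.41, 29.8, 39.19]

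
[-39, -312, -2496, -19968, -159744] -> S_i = -39*8^i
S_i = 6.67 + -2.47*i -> [6.67, 4.2, 1.73, -0.74, -3.21]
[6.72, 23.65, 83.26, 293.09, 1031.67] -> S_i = 6.72*3.52^i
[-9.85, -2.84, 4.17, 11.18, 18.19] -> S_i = -9.85 + 7.01*i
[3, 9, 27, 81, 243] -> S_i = 3*3^i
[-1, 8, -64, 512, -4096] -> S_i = -1*-8^i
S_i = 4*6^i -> [4, 24, 144, 864, 5184]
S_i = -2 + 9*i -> [-2, 7, 16, 25, 34]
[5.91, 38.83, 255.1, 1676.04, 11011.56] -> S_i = 5.91*6.57^i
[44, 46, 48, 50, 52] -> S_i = 44 + 2*i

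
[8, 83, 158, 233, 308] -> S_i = 8 + 75*i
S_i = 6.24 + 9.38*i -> [6.24, 15.62, 25.0, 34.38, 43.76]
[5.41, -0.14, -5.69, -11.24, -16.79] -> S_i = 5.41 + -5.55*i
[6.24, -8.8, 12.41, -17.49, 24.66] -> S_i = 6.24*(-1.41)^i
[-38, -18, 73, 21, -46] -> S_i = Random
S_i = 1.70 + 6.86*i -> [1.7, 8.56, 15.42, 22.28, 29.14]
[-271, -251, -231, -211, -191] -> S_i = -271 + 20*i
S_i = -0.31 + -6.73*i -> [-0.31, -7.04, -13.77, -20.5, -27.23]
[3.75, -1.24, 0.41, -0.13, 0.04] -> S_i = 3.75*(-0.33)^i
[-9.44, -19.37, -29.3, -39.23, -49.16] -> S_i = -9.44 + -9.93*i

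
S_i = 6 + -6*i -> [6, 0, -6, -12, -18]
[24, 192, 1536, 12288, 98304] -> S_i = 24*8^i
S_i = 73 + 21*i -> [73, 94, 115, 136, 157]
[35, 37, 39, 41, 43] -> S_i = 35 + 2*i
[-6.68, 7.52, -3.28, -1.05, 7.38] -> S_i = Random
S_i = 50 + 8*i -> [50, 58, 66, 74, 82]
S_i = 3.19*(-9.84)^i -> [3.19, -31.39, 308.87, -3039.32, 29906.88]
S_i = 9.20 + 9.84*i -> [9.2, 19.04, 28.88, 38.72, 48.56]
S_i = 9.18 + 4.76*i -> [9.18, 13.94, 18.7, 23.46, 28.22]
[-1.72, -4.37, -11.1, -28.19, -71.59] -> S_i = -1.72*2.54^i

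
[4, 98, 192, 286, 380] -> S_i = 4 + 94*i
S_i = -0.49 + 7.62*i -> [-0.49, 7.13, 14.75, 22.37, 29.99]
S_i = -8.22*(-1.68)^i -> [-8.22, 13.81, -23.2, 38.98, -65.48]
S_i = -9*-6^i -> [-9, 54, -324, 1944, -11664]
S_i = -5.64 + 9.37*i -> [-5.64, 3.73, 13.1, 22.47, 31.84]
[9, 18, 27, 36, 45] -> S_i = 9 + 9*i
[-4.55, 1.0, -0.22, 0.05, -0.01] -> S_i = -4.55*(-0.22)^i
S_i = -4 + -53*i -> [-4, -57, -110, -163, -216]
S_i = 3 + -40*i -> [3, -37, -77, -117, -157]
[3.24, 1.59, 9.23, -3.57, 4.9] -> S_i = Random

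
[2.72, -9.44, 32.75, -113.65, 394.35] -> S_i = 2.72*(-3.47)^i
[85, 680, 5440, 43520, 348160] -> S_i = 85*8^i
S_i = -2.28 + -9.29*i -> [-2.28, -11.57, -20.86, -30.15, -39.44]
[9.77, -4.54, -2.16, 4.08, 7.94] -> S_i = Random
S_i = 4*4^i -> [4, 16, 64, 256, 1024]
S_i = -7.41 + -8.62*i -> [-7.41, -16.03, -24.65, -33.27, -41.89]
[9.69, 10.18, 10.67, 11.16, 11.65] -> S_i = 9.69 + 0.49*i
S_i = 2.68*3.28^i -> [2.68, 8.79, 28.83, 94.57, 310.19]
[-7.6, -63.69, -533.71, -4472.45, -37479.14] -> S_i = -7.60*8.38^i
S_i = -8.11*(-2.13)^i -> [-8.11, 17.27, -36.79, 78.37, -166.93]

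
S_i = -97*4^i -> [-97, -388, -1552, -6208, -24832]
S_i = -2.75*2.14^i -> [-2.75, -5.89, -12.59, -26.95, -57.68]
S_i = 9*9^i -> [9, 81, 729, 6561, 59049]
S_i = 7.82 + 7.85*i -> [7.82, 15.67, 23.52, 31.37, 39.22]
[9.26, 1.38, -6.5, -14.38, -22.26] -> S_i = 9.26 + -7.88*i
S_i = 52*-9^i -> [52, -468, 4212, -37908, 341172]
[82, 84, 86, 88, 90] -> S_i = 82 + 2*i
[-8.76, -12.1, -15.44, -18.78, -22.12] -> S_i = -8.76 + -3.34*i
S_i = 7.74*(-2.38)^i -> [7.74, -18.42, 43.84, -104.35, 248.34]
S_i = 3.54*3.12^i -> [3.54, 11.04, 34.46, 107.51, 335.45]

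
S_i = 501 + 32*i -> [501, 533, 565, 597, 629]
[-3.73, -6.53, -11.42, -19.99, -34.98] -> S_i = -3.73*1.75^i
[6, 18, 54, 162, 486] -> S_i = 6*3^i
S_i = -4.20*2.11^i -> [-4.2, -8.86, -18.7, -39.45, -83.25]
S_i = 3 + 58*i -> [3, 61, 119, 177, 235]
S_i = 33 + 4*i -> [33, 37, 41, 45, 49]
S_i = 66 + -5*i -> [66, 61, 56, 51, 46]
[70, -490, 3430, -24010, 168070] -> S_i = 70*-7^i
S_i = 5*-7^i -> [5, -35, 245, -1715, 12005]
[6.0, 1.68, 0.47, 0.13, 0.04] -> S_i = 6.00*0.28^i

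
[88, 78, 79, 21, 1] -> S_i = Random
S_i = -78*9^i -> [-78, -702, -6318, -56862, -511758]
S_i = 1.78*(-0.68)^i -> [1.78, -1.21, 0.82, -0.56, 0.38]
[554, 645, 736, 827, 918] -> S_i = 554 + 91*i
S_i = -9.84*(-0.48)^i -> [-9.84, 4.72, -2.27, 1.09, -0.52]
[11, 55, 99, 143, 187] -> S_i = 11 + 44*i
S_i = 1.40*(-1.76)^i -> [1.4, -2.46, 4.34, -7.63, 13.43]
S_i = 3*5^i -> [3, 15, 75, 375, 1875]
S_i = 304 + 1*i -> [304, 305, 306, 307, 308]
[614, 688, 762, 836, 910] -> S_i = 614 + 74*i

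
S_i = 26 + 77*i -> [26, 103, 180, 257, 334]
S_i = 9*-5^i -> [9, -45, 225, -1125, 5625]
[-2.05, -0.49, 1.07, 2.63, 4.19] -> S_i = -2.05 + 1.56*i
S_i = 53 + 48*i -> [53, 101, 149, 197, 245]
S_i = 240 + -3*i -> [240, 237, 234, 231, 228]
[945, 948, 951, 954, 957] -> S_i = 945 + 3*i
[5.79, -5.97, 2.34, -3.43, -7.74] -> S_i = Random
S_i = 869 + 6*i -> [869, 875, 881, 887, 893]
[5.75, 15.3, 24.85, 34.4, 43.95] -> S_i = 5.75 + 9.55*i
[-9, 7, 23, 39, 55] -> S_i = -9 + 16*i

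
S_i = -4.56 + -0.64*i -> [-4.56, -5.2, -5.84, -6.48, -7.12]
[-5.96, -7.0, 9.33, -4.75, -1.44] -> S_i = Random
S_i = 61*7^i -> [61, 427, 2989, 20923, 146461]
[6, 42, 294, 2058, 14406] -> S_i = 6*7^i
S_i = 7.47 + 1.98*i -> [7.47, 9.45, 11.43, 13.41, 15.39]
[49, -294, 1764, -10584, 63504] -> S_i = 49*-6^i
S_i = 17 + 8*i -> [17, 25, 33, 41, 49]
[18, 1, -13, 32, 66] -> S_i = Random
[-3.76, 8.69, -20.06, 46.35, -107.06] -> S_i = -3.76*(-2.31)^i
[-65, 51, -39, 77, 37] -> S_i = Random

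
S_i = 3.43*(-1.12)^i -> [3.43, -3.84, 4.3, -4.82, 5.4]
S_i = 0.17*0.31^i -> [0.17, 0.05, 0.02, 0.01, 0.0]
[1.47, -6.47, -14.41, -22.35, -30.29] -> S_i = 1.47 + -7.94*i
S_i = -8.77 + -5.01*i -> [-8.77, -13.78, -18.79, -23.8, -28.81]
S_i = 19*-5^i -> [19, -95, 475, -2375, 11875]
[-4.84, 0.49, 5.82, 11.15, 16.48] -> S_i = -4.84 + 5.33*i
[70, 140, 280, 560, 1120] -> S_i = 70*2^i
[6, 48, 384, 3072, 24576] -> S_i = 6*8^i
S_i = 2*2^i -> [2, 4, 8, 16, 32]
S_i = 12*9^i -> [12, 108, 972, 8748, 78732]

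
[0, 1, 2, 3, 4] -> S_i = 0 + 1*i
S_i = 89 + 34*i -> [89, 123, 157, 191, 225]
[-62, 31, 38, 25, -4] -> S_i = Random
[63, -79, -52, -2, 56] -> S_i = Random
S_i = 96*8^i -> [96, 768, 6144, 49152, 393216]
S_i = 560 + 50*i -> [560, 610, 660, 710, 760]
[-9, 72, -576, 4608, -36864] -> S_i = -9*-8^i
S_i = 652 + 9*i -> [652, 661, 670, 679, 688]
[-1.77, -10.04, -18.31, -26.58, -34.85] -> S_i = -1.77 + -8.27*i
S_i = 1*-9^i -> [1, -9, 81, -729, 6561]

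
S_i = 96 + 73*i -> [96, 169, 242, 315, 388]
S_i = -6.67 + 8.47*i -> [-6.67, 1.8, 10.27, 18.74, 27.21]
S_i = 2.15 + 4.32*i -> [2.15, 6.47, 10.79, 15.11, 19.43]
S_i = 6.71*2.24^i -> [6.71, 15.03, 33.67, 75.42, 168.93]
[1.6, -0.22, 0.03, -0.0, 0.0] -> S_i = 1.60*(-0.14)^i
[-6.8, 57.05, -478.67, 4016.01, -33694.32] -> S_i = -6.80*(-8.39)^i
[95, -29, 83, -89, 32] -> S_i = Random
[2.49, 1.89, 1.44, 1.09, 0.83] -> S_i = 2.49*0.76^i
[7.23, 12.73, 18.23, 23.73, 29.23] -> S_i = 7.23 + 5.50*i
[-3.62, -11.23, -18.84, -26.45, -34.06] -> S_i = -3.62 + -7.61*i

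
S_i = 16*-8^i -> [16, -128, 1024, -8192, 65536]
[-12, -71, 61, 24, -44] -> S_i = Random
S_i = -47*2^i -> [-47, -94, -188, -376, -752]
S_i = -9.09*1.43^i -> [-9.09, -13.0, -18.59, -26.58, -38.01]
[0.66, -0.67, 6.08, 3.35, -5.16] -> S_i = Random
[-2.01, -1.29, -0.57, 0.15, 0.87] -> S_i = -2.01 + 0.72*i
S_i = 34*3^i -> [34, 102, 306, 918, 2754]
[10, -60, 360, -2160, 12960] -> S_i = 10*-6^i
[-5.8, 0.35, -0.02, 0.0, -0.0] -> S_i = -5.80*(-0.06)^i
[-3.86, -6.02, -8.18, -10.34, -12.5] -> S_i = -3.86 + -2.16*i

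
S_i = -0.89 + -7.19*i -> [-0.89, -8.08, -15.27, -22.46, -29.65]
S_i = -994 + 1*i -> [-994, -993, -992, -991, -990]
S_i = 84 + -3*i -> [84, 81, 78, 75, 72]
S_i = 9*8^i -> [9, 72, 576, 4608, 36864]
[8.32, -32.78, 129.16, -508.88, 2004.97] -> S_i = 8.32*(-3.94)^i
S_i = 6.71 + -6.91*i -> [6.71, -0.2, -7.11, -14.02, -20.93]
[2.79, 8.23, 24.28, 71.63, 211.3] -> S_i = 2.79*2.95^i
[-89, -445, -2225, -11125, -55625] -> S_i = -89*5^i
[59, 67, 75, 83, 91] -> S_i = 59 + 8*i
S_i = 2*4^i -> [2, 8, 32, 128, 512]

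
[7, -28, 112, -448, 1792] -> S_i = 7*-4^i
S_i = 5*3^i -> [5, 15, 45, 135, 405]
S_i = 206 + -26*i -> [206, 180, 154, 128, 102]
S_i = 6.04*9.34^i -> [6.04, 56.41, 526.9, 4921.27, 45964.7]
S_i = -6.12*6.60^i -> [-6.12, -40.39, -266.59, -1759.48, -11612.54]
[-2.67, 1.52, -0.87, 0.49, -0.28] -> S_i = -2.67*(-0.57)^i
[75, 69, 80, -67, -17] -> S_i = Random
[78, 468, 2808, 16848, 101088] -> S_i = 78*6^i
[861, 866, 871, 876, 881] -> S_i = 861 + 5*i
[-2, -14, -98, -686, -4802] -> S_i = -2*7^i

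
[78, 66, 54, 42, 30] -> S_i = 78 + -12*i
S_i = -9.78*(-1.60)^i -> [-9.78, 15.65, -25.04, 40.06, -64.09]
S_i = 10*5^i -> [10, 50, 250, 1250, 6250]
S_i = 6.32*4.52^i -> [6.32, 28.57, 129.12, 583.62, 2637.98]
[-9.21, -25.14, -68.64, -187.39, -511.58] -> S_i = -9.21*2.73^i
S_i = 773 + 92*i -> [773, 865, 957, 1049, 1141]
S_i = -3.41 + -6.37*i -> [-3.41, -9.78, -16.15, -22.52, -28.89]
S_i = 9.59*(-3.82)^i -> [9.59, -36.63, 139.94, -534.58, 2042.08]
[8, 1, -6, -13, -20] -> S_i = 8 + -7*i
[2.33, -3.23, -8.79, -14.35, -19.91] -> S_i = 2.33 + -5.56*i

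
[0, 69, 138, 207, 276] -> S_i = 0 + 69*i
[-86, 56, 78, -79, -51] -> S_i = Random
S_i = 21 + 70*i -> [21, 91, 161, 231, 301]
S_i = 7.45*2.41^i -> [7.45, 17.95, 43.27, 104.28, 251.32]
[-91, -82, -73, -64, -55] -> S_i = -91 + 9*i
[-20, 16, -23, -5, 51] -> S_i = Random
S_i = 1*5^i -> [1, 5, 25, 125, 625]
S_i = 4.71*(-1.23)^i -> [4.71, -5.79, 7.13, -8.76, 10.78]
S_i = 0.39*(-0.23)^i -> [0.39, -0.09, 0.02, -0.0, 0.0]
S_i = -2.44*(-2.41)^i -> [-2.44, 5.88, -14.17, 34.15, -82.31]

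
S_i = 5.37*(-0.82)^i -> [5.37, -4.4, 3.61, -2.96, 2.43]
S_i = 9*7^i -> [9, 63, 441, 3087, 21609]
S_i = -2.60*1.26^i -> [-2.6, -3.28, -4.13, -5.2, -6.55]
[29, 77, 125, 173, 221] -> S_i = 29 + 48*i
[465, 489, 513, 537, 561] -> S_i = 465 + 24*i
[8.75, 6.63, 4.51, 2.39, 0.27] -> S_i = 8.75 + -2.12*i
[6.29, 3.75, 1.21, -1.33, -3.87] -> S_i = 6.29 + -2.54*i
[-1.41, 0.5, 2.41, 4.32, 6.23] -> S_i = -1.41 + 1.91*i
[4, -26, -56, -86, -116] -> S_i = 4 + -30*i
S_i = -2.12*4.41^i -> [-2.12, -9.35, -41.23, -181.82, -801.84]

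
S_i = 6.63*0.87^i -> [6.63, 5.77, 5.02, 4.37, 3.8]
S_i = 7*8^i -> [7, 56, 448, 3584, 28672]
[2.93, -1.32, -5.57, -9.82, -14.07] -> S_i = 2.93 + -4.25*i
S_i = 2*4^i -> [2, 8, 32, 128, 512]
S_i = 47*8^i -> [47, 376, 3008, 24064, 192512]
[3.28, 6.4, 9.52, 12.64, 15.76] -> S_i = 3.28 + 3.12*i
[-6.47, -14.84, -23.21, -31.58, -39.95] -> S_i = -6.47 + -8.37*i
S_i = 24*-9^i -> [24, -216, 1944, -17496, 157464]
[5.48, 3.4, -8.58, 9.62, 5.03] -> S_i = Random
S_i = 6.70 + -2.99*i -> [6.7, 3.71, 0.72, -2.27, -5.26]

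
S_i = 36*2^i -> [36, 72, 144, 288, 576]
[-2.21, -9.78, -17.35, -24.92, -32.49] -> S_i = -2.21 + -7.57*i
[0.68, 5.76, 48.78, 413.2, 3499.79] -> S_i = 0.68*8.47^i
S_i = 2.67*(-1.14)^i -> [2.67, -3.04, 3.47, -3.96, 4.51]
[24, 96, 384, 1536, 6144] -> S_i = 24*4^i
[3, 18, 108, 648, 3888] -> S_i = 3*6^i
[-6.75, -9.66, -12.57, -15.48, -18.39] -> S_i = -6.75 + -2.91*i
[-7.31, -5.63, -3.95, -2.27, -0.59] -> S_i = -7.31 + 1.68*i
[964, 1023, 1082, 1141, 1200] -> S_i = 964 + 59*i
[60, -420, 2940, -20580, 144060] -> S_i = 60*-7^i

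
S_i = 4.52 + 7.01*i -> [4.52, 11.53, 18.54, 25.55, 32.56]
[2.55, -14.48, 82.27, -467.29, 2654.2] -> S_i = 2.55*(-5.68)^i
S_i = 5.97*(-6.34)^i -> [5.97, -37.85, 239.97, -1521.4, 9645.65]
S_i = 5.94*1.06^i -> [5.94, 6.3, 6.67, 7.07, 7.5]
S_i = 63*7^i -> [63, 441, 3087, 21609, 151263]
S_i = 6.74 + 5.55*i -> [6.74, 12.29, 17.84, 23.39, 28.94]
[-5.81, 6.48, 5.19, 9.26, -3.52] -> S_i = Random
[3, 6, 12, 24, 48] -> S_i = 3*2^i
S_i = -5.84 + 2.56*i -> [-5.84, -3.28, -0.72, 1.84, 4.4]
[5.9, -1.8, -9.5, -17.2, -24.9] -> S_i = 5.90 + -7.70*i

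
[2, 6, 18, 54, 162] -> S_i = 2*3^i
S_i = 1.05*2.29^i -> [1.05, 2.4, 5.51, 12.61, 28.88]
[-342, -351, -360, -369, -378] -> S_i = -342 + -9*i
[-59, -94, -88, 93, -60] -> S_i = Random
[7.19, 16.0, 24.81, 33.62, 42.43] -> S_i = 7.19 + 8.81*i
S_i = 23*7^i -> [23, 161, 1127, 7889, 55223]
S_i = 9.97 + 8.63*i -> [9.97, 18.6, 27.23, 35.86, 44.49]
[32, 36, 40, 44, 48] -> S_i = 32 + 4*i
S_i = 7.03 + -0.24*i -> [7.03, 6.79, 6.55, 6.31, 6.07]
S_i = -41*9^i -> [-41, -369, -3321, -29889, -269001]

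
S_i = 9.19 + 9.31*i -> [9.19, 18.5, 27.81, 37.12, 46.43]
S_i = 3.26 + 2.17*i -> [3.26, 5.43, 7.6, 9.77, 11.94]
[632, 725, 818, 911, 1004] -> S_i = 632 + 93*i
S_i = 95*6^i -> [95, 570, 3420, 20520, 123120]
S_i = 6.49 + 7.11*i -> [6.49, 13.6, 20.71, 27.82, 34.93]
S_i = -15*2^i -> [-15, -30, -60, -120, -240]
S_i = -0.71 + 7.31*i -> [-0.71, 6.6, 13.91, 21.22, 28.53]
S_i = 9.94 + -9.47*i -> [9.94, 0.47, -9.0, -18.47, -27.94]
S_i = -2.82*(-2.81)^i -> [-2.82, 7.92, -22.27, 62.57, -175.82]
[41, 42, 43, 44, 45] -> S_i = 41 + 1*i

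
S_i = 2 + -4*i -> [2, -2, -6, -10, -14]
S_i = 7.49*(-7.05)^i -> [7.49, -52.8, 372.27, -2624.52, 18502.84]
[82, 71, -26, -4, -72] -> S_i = Random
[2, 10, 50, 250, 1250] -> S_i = 2*5^i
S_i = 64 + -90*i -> [64, -26, -116, -206, -296]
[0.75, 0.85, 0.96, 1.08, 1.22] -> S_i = 0.75*1.13^i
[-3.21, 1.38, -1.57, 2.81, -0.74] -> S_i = Random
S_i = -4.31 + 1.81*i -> [-4.31, -2.5, -0.69, 1.12, 2.93]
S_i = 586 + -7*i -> [586, 579, 572, 565, 558]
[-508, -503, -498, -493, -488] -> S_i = -508 + 5*i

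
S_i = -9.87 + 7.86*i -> [-9.87, -2.01, 5.85, 13.71, 21.57]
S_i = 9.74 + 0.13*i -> [9.74, 9.87, 10.0, 10.13, 10.26]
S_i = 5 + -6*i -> [5, -1, -7, -13, -19]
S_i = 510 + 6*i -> [510, 516, 522, 528, 534]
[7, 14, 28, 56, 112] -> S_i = 7*2^i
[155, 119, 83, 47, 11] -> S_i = 155 + -36*i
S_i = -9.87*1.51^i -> [-9.87, -14.9, -22.5, -33.98, -51.31]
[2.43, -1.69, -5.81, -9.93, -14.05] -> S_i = 2.43 + -4.12*i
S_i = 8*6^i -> [8, 48, 288, 1728, 10368]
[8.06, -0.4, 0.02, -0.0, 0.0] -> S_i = 8.06*(-0.05)^i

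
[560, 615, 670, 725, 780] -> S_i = 560 + 55*i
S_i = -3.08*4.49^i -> [-3.08, -13.83, -62.09, -278.8, -1251.8]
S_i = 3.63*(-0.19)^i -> [3.63, -0.69, 0.13, -0.02, 0.0]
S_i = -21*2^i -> [-21, -42, -84, -168, -336]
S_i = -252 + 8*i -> [-252, -244, -236, -228, -220]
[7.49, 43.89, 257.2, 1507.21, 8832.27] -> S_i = 7.49*5.86^i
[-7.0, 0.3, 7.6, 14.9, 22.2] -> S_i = -7.00 + 7.30*i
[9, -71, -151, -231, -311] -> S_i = 9 + -80*i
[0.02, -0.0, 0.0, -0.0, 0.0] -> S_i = 0.02*(-0.09)^i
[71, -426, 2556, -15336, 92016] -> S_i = 71*-6^i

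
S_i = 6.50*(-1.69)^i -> [6.5, -10.98, 18.56, -31.37, 53.02]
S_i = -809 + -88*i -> [-809, -897, -985, -1073, -1161]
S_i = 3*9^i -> [3, 27, 243, 2187, 19683]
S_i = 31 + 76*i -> [31, 107, 183, 259, 335]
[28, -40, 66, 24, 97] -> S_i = Random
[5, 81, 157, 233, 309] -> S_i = 5 + 76*i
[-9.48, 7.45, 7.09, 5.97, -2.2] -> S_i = Random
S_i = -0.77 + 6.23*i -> [-0.77, 5.46, 11.69, 17.92, 24.15]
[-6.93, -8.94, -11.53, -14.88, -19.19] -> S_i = -6.93*1.29^i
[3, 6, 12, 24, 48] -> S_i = 3*2^i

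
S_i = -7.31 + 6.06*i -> [-7.31, -1.25, 4.81, 10.87, 16.93]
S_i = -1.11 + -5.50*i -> [-1.11, -6.61, -12.11, -17.61, -23.11]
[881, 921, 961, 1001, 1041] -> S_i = 881 + 40*i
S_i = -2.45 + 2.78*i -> [-2.45, 0.33, 3.11, 5.89, 8.67]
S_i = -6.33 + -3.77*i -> [-6.33, -10.1, -13.87, -17.64, -21.41]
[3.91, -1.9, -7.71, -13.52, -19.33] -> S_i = 3.91 + -5.81*i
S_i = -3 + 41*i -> [-3, 38, 79, 120, 161]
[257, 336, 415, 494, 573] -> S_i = 257 + 79*i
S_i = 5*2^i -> [5, 10, 20, 40, 80]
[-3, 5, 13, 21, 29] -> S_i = -3 + 8*i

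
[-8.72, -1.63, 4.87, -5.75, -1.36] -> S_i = Random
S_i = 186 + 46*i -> [186, 232, 278, 324, 370]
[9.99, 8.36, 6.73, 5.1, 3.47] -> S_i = 9.99 + -1.63*i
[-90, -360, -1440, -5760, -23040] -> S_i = -90*4^i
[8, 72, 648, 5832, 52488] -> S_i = 8*9^i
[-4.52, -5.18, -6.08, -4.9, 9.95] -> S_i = Random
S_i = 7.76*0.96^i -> [7.76, 7.45, 7.15, 6.87, 6.59]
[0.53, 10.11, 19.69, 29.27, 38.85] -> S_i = 0.53 + 9.58*i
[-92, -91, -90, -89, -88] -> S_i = -92 + 1*i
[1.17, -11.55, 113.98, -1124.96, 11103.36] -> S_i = 1.17*(-9.87)^i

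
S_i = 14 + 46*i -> [14, 60, 106, 152, 198]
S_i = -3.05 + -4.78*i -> [-3.05, -7.83, -12.61, -17.39, -22.17]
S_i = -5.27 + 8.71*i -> [-5.27, 3.44, 12.15, 20.86, 29.57]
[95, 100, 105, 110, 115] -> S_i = 95 + 5*i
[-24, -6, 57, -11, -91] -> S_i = Random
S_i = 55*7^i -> [55, 385, 2695, 18865, 132055]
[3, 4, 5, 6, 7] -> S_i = 3 + 1*i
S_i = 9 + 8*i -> [9, 17, 25, 33, 41]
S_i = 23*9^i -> [23, 207, 1863, 16767, 150903]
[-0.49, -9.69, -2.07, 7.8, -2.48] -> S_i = Random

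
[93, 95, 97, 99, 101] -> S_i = 93 + 2*i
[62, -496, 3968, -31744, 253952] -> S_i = 62*-8^i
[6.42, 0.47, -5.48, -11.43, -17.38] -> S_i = 6.42 + -5.95*i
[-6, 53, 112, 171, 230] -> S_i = -6 + 59*i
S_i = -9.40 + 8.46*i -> [-9.4, -0.94, 7.52, 15.98, 24.44]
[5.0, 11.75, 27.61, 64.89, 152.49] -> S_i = 5.00*2.35^i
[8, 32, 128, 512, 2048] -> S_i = 8*4^i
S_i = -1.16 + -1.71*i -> [-1.16, -2.87, -4.58, -6.29, -8.0]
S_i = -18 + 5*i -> [-18, -13, -8, -3, 2]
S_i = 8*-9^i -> [8, -72, 648, -5832, 52488]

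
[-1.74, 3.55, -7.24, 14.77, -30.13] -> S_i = -1.74*(-2.04)^i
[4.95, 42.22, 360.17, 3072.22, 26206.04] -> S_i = 4.95*8.53^i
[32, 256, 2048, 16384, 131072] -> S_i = 32*8^i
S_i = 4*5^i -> [4, 20, 100, 500, 2500]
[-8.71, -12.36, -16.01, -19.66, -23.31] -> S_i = -8.71 + -3.65*i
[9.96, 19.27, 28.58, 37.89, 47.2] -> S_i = 9.96 + 9.31*i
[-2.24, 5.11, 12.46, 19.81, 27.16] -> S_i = -2.24 + 7.35*i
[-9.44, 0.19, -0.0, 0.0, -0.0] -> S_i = -9.44*(-0.02)^i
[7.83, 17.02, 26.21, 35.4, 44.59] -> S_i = 7.83 + 9.19*i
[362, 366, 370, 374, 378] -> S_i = 362 + 4*i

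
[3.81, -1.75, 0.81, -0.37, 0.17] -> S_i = 3.81*(-0.46)^i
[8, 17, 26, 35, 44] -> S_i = 8 + 9*i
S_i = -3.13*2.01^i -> [-3.13, -6.29, -12.65, -25.42, -51.09]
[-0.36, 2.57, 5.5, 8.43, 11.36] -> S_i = -0.36 + 2.93*i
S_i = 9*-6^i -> [9, -54, 324, -1944, 11664]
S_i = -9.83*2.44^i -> [-9.83, -23.99, -58.52, -142.8, -348.43]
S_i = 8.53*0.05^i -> [8.53, 0.43, 0.02, 0.0, 0.0]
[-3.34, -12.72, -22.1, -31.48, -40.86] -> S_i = -3.34 + -9.38*i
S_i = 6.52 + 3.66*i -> [6.52, 10.18, 13.84, 17.5, 21.16]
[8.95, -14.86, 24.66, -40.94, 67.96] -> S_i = 8.95*(-1.66)^i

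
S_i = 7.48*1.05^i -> [7.48, 7.85, 8.25, 8.66, 9.09]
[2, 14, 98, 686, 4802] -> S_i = 2*7^i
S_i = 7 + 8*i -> [7, 15, 23, 31, 39]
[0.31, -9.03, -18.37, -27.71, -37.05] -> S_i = 0.31 + -9.34*i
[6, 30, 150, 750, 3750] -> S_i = 6*5^i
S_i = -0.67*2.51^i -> [-0.67, -1.68, -4.22, -10.59, -26.59]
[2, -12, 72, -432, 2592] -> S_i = 2*-6^i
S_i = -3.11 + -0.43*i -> [-3.11, -3.54, -3.97, -4.4, -4.83]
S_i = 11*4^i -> [11, 44, 176, 704, 2816]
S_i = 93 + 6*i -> [93, 99, 105, 111, 117]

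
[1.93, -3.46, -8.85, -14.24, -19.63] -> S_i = 1.93 + -5.39*i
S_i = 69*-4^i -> [69, -276, 1104, -4416, 17664]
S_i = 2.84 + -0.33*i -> [2.84, 2.51, 2.18, 1.85, 1.52]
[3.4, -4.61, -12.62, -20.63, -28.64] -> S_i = 3.40 + -8.01*i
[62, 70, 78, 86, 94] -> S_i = 62 + 8*i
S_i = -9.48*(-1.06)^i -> [-9.48, 10.05, -10.65, 11.29, -11.97]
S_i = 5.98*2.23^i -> [5.98, 13.34, 29.74, 66.32, 147.88]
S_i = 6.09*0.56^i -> [6.09, 3.41, 1.91, 1.07, 0.6]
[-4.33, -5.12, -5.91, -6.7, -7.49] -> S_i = -4.33 + -0.79*i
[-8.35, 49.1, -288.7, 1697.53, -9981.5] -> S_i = -8.35*(-5.88)^i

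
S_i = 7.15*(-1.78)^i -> [7.15, -12.73, 22.65, -40.32, 71.78]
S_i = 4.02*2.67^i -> [4.02, 10.73, 28.66, 76.52, 204.3]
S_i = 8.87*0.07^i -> [8.87, 0.62, 0.04, 0.0, 0.0]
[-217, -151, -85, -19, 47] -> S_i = -217 + 66*i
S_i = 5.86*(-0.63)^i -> [5.86, -3.69, 2.33, -1.47, 0.92]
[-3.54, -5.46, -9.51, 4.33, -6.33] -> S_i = Random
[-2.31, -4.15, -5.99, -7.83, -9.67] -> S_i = -2.31 + -1.84*i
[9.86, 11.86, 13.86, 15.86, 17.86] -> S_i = 9.86 + 2.00*i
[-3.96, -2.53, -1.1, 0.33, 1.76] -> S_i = -3.96 + 1.43*i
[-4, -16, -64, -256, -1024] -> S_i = -4*4^i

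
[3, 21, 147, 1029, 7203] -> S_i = 3*7^i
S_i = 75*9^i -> [75, 675, 6075, 54675, 492075]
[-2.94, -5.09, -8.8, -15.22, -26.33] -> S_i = -2.94*1.73^i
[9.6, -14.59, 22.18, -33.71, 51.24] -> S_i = 9.60*(-1.52)^i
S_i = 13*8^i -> [13, 104, 832, 6656, 53248]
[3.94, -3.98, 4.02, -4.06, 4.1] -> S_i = 3.94*(-1.01)^i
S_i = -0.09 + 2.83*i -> [-0.09, 2.74, 5.57, 8.4, 11.23]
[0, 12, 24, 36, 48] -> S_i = 0 + 12*i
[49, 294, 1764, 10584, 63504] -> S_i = 49*6^i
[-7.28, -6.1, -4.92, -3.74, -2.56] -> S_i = -7.28 + 1.18*i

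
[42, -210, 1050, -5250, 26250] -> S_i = 42*-5^i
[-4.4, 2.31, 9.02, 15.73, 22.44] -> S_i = -4.40 + 6.71*i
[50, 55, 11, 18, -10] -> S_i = Random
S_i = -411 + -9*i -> [-411, -420, -429, -438, -447]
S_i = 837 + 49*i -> [837, 886, 935, 984, 1033]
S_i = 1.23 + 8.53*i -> [1.23, 9.76, 18.29, 26.82, 35.35]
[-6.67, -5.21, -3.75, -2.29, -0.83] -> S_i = -6.67 + 1.46*i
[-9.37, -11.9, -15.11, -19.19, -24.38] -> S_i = -9.37*1.27^i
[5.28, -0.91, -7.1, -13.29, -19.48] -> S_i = 5.28 + -6.19*i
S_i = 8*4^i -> [8, 32, 128, 512, 2048]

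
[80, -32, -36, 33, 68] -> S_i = Random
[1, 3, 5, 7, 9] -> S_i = 1 + 2*i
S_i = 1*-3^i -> [1, -3, 9, -27, 81]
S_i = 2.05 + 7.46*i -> [2.05, 9.51, 16.97, 24.43, 31.89]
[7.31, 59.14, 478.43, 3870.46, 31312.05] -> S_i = 7.31*8.09^i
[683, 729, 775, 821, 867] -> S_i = 683 + 46*i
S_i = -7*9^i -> [-7, -63, -567, -5103, -45927]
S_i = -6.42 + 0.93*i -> [-6.42, -5.49, -4.56, -3.63, -2.7]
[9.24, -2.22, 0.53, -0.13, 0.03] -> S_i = 9.24*(-0.24)^i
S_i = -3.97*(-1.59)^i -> [-3.97, 6.31, -10.04, 15.96, -25.37]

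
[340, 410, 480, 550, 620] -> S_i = 340 + 70*i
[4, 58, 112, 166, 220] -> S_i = 4 + 54*i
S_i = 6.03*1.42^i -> [6.03, 8.56, 12.16, 17.27, 24.52]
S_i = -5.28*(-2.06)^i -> [-5.28, 10.88, -22.41, 46.16, -95.08]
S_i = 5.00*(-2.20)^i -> [5.0, -11.0, 24.2, -53.24, 117.13]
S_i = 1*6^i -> [1, 6, 36, 216, 1296]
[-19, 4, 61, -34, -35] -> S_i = Random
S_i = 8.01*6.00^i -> [8.01, 48.06, 288.36, 1730.16, 10380.96]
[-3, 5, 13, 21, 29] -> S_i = -3 + 8*i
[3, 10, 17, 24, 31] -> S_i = 3 + 7*i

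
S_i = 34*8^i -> [34, 272, 2176, 17408, 139264]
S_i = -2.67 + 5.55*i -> [-2.67, 2.88, 8.43, 13.98, 19.53]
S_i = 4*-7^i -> [4, -28, 196, -1372, 9604]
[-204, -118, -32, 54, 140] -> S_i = -204 + 86*i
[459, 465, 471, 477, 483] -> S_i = 459 + 6*i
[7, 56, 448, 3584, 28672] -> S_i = 7*8^i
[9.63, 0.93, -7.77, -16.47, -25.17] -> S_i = 9.63 + -8.70*i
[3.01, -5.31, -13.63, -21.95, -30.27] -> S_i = 3.01 + -8.32*i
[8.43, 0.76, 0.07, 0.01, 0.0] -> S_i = 8.43*0.09^i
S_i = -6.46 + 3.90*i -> [-6.46, -2.56, 1.34, 5.24, 9.14]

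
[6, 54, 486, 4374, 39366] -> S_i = 6*9^i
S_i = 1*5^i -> [1, 5, 25, 125, 625]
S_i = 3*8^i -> [3, 24, 192, 1536, 12288]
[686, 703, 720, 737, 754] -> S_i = 686 + 17*i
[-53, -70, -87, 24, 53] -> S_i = Random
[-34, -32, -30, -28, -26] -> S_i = -34 + 2*i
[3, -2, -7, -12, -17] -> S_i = 3 + -5*i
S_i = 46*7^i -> [46, 322, 2254, 15778, 110446]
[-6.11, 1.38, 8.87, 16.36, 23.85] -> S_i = -6.11 + 7.49*i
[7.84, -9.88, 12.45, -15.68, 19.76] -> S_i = 7.84*(-1.26)^i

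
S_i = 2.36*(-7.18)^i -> [2.36, -16.94, 121.66, -873.55, 6272.05]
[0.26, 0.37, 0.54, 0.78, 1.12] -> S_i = 0.26*1.44^i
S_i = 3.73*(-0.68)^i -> [3.73, -2.54, 1.72, -1.17, 0.8]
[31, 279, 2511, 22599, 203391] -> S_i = 31*9^i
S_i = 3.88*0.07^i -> [3.88, 0.27, 0.02, 0.0, 0.0]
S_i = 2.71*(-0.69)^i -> [2.71, -1.87, 1.29, -0.89, 0.61]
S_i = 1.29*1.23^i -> [1.29, 1.59, 1.95, 2.4, 2.95]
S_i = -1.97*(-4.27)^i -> [-1.97, 8.41, -35.92, 153.37, -654.9]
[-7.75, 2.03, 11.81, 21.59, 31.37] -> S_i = -7.75 + 9.78*i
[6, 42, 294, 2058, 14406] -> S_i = 6*7^i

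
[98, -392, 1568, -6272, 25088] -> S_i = 98*-4^i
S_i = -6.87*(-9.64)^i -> [-6.87, 66.23, -638.43, 6154.43, -59328.71]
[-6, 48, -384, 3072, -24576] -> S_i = -6*-8^i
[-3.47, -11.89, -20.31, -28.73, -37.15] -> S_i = -3.47 + -8.42*i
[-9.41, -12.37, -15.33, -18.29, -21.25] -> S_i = -9.41 + -2.96*i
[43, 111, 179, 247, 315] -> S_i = 43 + 68*i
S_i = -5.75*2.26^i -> [-5.75, -13.0, -29.37, -66.37, -150.0]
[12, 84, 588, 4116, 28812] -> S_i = 12*7^i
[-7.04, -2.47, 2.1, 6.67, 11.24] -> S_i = -7.04 + 4.57*i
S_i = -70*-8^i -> [-70, 560, -4480, 35840, -286720]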